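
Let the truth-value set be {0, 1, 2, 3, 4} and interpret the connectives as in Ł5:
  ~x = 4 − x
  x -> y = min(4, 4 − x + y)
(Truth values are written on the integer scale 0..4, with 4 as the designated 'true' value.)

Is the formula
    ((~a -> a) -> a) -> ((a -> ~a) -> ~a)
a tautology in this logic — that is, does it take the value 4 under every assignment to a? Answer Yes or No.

a = 0 ↦ 4
a = 1 ↦ 4
a = 2 ↦ 4
a = 3 ↦ 4
a = 4 ↦ 4
Every assignment gives a value ≥ 4.

Yes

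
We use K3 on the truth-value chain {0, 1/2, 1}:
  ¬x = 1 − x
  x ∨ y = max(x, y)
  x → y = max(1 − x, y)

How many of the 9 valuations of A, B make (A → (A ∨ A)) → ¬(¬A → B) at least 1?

A = 0, B = 0 ↦ 1  ≥
A = 0, B = 1/2 ↦ 1/2  <
A = 0, B = 1 ↦ 0  <
A = 1/2, B = 0 ↦ 1/2  <
A = 1/2, B = 1/2 ↦ 1/2  <
A = 1/2, B = 1 ↦ 1/2  <
A = 1, B = 0 ↦ 0  <
A = 1, B = 1/2 ↦ 0  <
A = 1, B = 1 ↦ 0  <
So 1 of the 9 assignments meets the threshold.

1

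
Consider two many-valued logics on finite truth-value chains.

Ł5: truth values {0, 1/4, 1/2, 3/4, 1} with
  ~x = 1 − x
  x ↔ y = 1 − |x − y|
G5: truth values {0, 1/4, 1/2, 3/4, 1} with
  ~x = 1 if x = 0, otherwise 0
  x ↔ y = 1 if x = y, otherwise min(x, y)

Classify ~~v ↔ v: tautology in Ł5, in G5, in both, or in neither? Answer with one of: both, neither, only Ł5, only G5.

only Ł5

In Ł5: every assignment gives 1 — tautology.
In G5: at v = 1/4 the value is 1/4 — not a tautology.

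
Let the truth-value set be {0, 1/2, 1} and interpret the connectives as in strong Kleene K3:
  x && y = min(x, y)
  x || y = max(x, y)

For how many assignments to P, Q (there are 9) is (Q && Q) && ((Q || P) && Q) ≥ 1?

P = 0, Q = 0 ↦ 0  <
P = 0, Q = 1/2 ↦ 1/2  <
P = 0, Q = 1 ↦ 1  ≥
P = 1/2, Q = 0 ↦ 0  <
P = 1/2, Q = 1/2 ↦ 1/2  <
P = 1/2, Q = 1 ↦ 1  ≥
P = 1, Q = 0 ↦ 0  <
P = 1, Q = 1/2 ↦ 1/2  <
P = 1, Q = 1 ↦ 1  ≥
So 3 of the 9 assignments meet the threshold.

3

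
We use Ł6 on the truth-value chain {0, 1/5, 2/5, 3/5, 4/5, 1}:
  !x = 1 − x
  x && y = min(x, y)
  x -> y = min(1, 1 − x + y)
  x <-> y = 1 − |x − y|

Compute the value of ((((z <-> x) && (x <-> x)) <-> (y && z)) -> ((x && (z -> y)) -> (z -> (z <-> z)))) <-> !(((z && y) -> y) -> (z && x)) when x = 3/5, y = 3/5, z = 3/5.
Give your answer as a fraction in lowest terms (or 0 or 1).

z <-> x = 3/5 <-> 3/5 = 1
x <-> x = 3/5 <-> 3/5 = 1
(z <-> x) && (x <-> x) = 1 && 1 = 1
y && z = 3/5 && 3/5 = 3/5
((z <-> x) && (x <-> x)) <-> (y && z) = 1 <-> 3/5 = 3/5
z -> y = 3/5 -> 3/5 = 1
x && (z -> y) = 3/5 && 1 = 3/5
z <-> z = 3/5 <-> 3/5 = 1
z -> (z <-> z) = 3/5 -> 1 = 1
(x && (z -> y)) -> (z -> (z <-> z)) = 3/5 -> 1 = 1
(((z <-> x) && (x <-> x)) <-> (y && z)) -> ((x && (z -> y)) -> (z -> (z <-> z))) = 3/5 -> 1 = 1
z && y = 3/5 && 3/5 = 3/5
(z && y) -> y = 3/5 -> 3/5 = 1
z && x = 3/5 && 3/5 = 3/5
((z && y) -> y) -> (z && x) = 1 -> 3/5 = 3/5
!(((z && y) -> y) -> (z && x)) = !3/5 = 2/5
((((z <-> x) && (x <-> x)) <-> (y && z)) -> ((x && (z -> y)) -> (z -> (z <-> z)))) <-> !(((z && y) -> y) -> (z && x)) = 1 <-> 2/5 = 2/5

2/5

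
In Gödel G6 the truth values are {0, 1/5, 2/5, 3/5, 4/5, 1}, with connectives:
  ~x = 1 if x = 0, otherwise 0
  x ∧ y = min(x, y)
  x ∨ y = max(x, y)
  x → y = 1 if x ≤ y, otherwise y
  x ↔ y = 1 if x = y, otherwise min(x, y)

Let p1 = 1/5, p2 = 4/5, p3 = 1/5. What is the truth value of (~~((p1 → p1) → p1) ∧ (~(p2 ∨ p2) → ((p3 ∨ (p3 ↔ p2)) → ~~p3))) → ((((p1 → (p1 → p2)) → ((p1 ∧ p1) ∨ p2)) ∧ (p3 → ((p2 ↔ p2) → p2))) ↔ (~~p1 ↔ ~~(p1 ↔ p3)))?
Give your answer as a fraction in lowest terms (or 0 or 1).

4/5

p1 → p1 = 1/5 → 1/5 = 1
(p1 → p1) → p1 = 1 → 1/5 = 1/5
~((p1 → p1) → p1) = ~1/5 = 0
~~((p1 → p1) → p1) = ~0 = 1
p2 ∨ p2 = 4/5 ∨ 4/5 = 4/5
~(p2 ∨ p2) = ~4/5 = 0
p3 ↔ p2 = 1/5 ↔ 4/5 = 1/5
p3 ∨ (p3 ↔ p2) = 1/5 ∨ 1/5 = 1/5
~p3 = ~1/5 = 0
~~p3 = ~0 = 1
(p3 ∨ (p3 ↔ p2)) → ~~p3 = 1/5 → 1 = 1
~(p2 ∨ p2) → ((p3 ∨ (p3 ↔ p2)) → ~~p3) = 0 → 1 = 1
~~((p1 → p1) → p1) ∧ (~(p2 ∨ p2) → ((p3 ∨ (p3 ↔ p2)) → ~~p3)) = 1 ∧ 1 = 1
p1 → p2 = 1/5 → 4/5 = 1
p1 → (p1 → p2) = 1/5 → 1 = 1
p1 ∧ p1 = 1/5 ∧ 1/5 = 1/5
(p1 ∧ p1) ∨ p2 = 1/5 ∨ 4/5 = 4/5
(p1 → (p1 → p2)) → ((p1 ∧ p1) ∨ p2) = 1 → 4/5 = 4/5
p2 ↔ p2 = 4/5 ↔ 4/5 = 1
(p2 ↔ p2) → p2 = 1 → 4/5 = 4/5
p3 → ((p2 ↔ p2) → p2) = 1/5 → 4/5 = 1
((p1 → (p1 → p2)) → ((p1 ∧ p1) ∨ p2)) ∧ (p3 → ((p2 ↔ p2) → p2)) = 4/5 ∧ 1 = 4/5
~p1 = ~1/5 = 0
~~p1 = ~0 = 1
p1 ↔ p3 = 1/5 ↔ 1/5 = 1
~(p1 ↔ p3) = ~1 = 0
~~(p1 ↔ p3) = ~0 = 1
~~p1 ↔ ~~(p1 ↔ p3) = 1 ↔ 1 = 1
(((p1 → (p1 → p2)) → ((p1 ∧ p1) ∨ p2)) ∧ (p3 → ((p2 ↔ p2) → p2))) ↔ (~~p1 ↔ ~~(p1 ↔ p3)) = 4/5 ↔ 1 = 4/5
(~~((p1 → p1) → p1) ∧ (~(p2 ∨ p2) → ((p3 ∨ (p3 ↔ p2)) → ~~p3))) → ((((p1 → (p1 → p2)) → ((p1 ∧ p1) ∨ p2)) ∧ (p3 → ((p2 ↔ p2) → p2))) ↔ (~~p1 ↔ ~~(p1 ↔ p3))) = 1 → 4/5 = 4/5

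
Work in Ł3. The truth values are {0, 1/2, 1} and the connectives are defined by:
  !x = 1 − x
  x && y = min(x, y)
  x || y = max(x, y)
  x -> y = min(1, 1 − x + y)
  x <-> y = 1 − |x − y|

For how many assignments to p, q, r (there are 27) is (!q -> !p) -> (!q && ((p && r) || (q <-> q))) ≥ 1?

12

value 1: 12 assignments (counts)
value 1/2: 6 assignments
value 0: 9 assignments
So 12 of the 27 assignments meet the threshold.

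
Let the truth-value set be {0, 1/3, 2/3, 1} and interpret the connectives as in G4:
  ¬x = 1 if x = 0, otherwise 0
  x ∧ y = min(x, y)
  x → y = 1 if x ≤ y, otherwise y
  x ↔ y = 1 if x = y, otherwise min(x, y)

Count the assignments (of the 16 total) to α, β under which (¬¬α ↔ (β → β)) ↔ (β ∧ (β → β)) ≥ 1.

4

α = 0, β = 0 ↦ 1  ≥
α = 0, β = 1/3 ↦ 0  <
α = 0, β = 2/3 ↦ 0  <
α = 0, β = 1 ↦ 0  <
α = 1/3, β = 0 ↦ 0  <
α = 1/3, β = 1/3 ↦ 1/3  <
α = 1/3, β = 2/3 ↦ 2/3  <
α = 1/3, β = 1 ↦ 1  ≥
α = 2/3, β = 0 ↦ 0  <
α = 2/3, β = 1/3 ↦ 1/3  <
α = 2/3, β = 2/3 ↦ 2/3  <
α = 2/3, β = 1 ↦ 1  ≥
α = 1, β = 0 ↦ 0  <
α = 1, β = 1/3 ↦ 1/3  <
α = 1, β = 2/3 ↦ 2/3  <
α = 1, β = 1 ↦ 1  ≥
So 4 of the 16 assignments meet the threshold.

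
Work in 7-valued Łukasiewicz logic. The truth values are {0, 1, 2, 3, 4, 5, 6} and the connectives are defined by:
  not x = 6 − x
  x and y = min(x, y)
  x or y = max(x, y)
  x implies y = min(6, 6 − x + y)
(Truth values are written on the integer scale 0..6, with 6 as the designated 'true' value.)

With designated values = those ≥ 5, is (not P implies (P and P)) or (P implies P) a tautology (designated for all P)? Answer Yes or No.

Yes

P = 0 ↦ 6
P = 1 ↦ 6
P = 2 ↦ 6
P = 3 ↦ 6
P = 4 ↦ 6
P = 5 ↦ 6
P = 6 ↦ 6
Every assignment gives a value ≥ 5.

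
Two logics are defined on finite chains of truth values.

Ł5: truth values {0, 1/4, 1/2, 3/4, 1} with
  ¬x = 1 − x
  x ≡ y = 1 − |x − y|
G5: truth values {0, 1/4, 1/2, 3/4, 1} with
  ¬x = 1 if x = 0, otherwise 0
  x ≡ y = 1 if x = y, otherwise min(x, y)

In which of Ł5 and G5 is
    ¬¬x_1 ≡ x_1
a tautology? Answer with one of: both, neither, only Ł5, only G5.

only Ł5

In Ł5: every assignment gives 1 — tautology.
In G5: at x_1 = 1/4 the value is 1/4 — not a tautology.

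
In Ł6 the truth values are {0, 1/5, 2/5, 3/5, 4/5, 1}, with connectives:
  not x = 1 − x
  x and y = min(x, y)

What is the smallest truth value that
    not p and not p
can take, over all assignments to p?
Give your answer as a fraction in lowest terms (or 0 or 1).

0

Take p = 1:
not p = not 1 = 0
not p = not 1 = 0
not p and not p = 0 and 0 = 0
No assignment yields a value below 0, so this is the minimum.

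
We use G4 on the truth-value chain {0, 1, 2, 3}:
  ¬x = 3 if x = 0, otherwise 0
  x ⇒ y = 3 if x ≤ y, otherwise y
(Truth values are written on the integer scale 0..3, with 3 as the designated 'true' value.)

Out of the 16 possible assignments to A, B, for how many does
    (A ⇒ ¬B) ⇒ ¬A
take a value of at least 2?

A = 0, B = 0 ↦ 3  ≥
A = 0, B = 1 ↦ 3  ≥
A = 0, B = 2 ↦ 3  ≥
A = 0, B = 3 ↦ 3  ≥
A = 1, B = 0 ↦ 0  <
A = 1, B = 1 ↦ 3  ≥
A = 1, B = 2 ↦ 3  ≥
A = 1, B = 3 ↦ 3  ≥
A = 2, B = 0 ↦ 0  <
A = 2, B = 1 ↦ 3  ≥
A = 2, B = 2 ↦ 3  ≥
A = 2, B = 3 ↦ 3  ≥
A = 3, B = 0 ↦ 0  <
A = 3, B = 1 ↦ 3  ≥
A = 3, B = 2 ↦ 3  ≥
A = 3, B = 3 ↦ 3  ≥
So 13 of the 16 assignments meet the threshold.

13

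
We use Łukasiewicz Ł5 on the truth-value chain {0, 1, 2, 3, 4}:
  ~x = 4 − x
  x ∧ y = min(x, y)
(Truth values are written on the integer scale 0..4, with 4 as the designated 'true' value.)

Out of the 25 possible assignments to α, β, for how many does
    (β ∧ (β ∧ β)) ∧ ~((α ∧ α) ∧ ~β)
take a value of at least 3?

10

value 4: 5 assignments (counts)
value 3: 5 assignments (counts)
value 2: 5 assignments
value 1: 5 assignments
value 0: 5 assignments
So 10 of the 25 assignments meet the threshold.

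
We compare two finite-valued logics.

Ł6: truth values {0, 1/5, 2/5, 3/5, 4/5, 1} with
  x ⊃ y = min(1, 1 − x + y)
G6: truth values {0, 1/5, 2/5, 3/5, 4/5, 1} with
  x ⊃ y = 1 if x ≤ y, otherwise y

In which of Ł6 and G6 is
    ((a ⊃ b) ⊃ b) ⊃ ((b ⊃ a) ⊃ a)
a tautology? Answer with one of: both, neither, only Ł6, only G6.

only Ł6

In Ł6: every assignment gives 1 — tautology.
In G6: at a = 1/5, b = 0 the value is 1/5 — not a tautology.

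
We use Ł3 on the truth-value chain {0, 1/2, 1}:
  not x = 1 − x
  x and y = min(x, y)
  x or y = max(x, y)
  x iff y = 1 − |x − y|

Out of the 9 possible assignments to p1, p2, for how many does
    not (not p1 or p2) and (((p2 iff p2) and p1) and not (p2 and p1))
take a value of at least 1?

p1 = 0, p2 = 0 ↦ 0  <
p1 = 0, p2 = 1/2 ↦ 0  <
p1 = 0, p2 = 1 ↦ 0  <
p1 = 1/2, p2 = 0 ↦ 1/2  <
p1 = 1/2, p2 = 1/2 ↦ 1/2  <
p1 = 1/2, p2 = 1 ↦ 0  <
p1 = 1, p2 = 0 ↦ 1  ≥
p1 = 1, p2 = 1/2 ↦ 1/2  <
p1 = 1, p2 = 1 ↦ 0  <
So 1 of the 9 assignments meets the threshold.

1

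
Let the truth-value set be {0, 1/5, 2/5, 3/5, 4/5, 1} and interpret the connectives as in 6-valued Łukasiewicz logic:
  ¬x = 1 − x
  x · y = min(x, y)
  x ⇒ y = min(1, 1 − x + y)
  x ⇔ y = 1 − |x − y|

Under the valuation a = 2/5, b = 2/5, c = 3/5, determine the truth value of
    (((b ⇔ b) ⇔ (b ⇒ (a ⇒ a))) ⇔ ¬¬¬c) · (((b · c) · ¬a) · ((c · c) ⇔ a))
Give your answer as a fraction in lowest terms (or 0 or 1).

b ⇔ b = 2/5 ⇔ 2/5 = 1
a ⇒ a = 2/5 ⇒ 2/5 = 1
b ⇒ (a ⇒ a) = 2/5 ⇒ 1 = 1
(b ⇔ b) ⇔ (b ⇒ (a ⇒ a)) = 1 ⇔ 1 = 1
¬c = ¬3/5 = 2/5
¬¬c = ¬2/5 = 3/5
¬¬¬c = ¬3/5 = 2/5
((b ⇔ b) ⇔ (b ⇒ (a ⇒ a))) ⇔ ¬¬¬c = 1 ⇔ 2/5 = 2/5
b · c = 2/5 · 3/5 = 2/5
¬a = ¬2/5 = 3/5
(b · c) · ¬a = 2/5 · 3/5 = 2/5
c · c = 3/5 · 3/5 = 3/5
(c · c) ⇔ a = 3/5 ⇔ 2/5 = 4/5
((b · c) · ¬a) · ((c · c) ⇔ a) = 2/5 · 4/5 = 2/5
(((b ⇔ b) ⇔ (b ⇒ (a ⇒ a))) ⇔ ¬¬¬c) · (((b · c) · ¬a) · ((c · c) ⇔ a)) = 2/5 · 2/5 = 2/5

2/5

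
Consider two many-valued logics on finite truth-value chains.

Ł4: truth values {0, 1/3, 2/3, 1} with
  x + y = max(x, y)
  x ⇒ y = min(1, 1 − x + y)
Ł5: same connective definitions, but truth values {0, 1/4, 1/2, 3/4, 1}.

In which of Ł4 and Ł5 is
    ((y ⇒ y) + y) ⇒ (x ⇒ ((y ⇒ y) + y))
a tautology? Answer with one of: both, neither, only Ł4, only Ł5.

both

In Ł4: every assignment gives 1 — tautology.
In Ł5: every assignment gives 1 — tautology.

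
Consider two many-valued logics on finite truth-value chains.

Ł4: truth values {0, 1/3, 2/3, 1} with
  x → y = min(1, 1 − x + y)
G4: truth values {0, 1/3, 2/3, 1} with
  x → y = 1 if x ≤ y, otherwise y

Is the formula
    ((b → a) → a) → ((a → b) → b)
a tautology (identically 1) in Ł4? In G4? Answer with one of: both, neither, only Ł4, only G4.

only Ł4

In Ł4: every assignment gives 1 — tautology.
In G4: at a = 0, b = 1/3 the value is 1/3 — not a tautology.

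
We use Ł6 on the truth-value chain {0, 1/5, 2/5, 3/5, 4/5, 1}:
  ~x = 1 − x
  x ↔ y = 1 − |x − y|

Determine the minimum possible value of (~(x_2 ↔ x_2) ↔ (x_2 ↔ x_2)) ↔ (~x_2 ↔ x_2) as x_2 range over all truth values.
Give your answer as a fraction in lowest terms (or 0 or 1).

Take x_2 = 2/5:
x_2 ↔ x_2 = 2/5 ↔ 2/5 = 1
~(x_2 ↔ x_2) = ~1 = 0
x_2 ↔ x_2 = 2/5 ↔ 2/5 = 1
~(x_2 ↔ x_2) ↔ (x_2 ↔ x_2) = 0 ↔ 1 = 0
~x_2 = ~2/5 = 3/5
~x_2 ↔ x_2 = 3/5 ↔ 2/5 = 4/5
(~(x_2 ↔ x_2) ↔ (x_2 ↔ x_2)) ↔ (~x_2 ↔ x_2) = 0 ↔ 4/5 = 1/5
No assignment yields a value below 1/5, so this is the minimum.

1/5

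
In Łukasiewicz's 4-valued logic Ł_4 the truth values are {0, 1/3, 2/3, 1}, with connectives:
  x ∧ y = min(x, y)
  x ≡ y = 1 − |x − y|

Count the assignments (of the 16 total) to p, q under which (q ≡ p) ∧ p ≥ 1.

1

p = 0, q = 0 ↦ 0  <
p = 0, q = 1/3 ↦ 0  <
p = 0, q = 2/3 ↦ 0  <
p = 0, q = 1 ↦ 0  <
p = 1/3, q = 0 ↦ 1/3  <
p = 1/3, q = 1/3 ↦ 1/3  <
p = 1/3, q = 2/3 ↦ 1/3  <
p = 1/3, q = 1 ↦ 1/3  <
p = 2/3, q = 0 ↦ 1/3  <
p = 2/3, q = 1/3 ↦ 2/3  <
p = 2/3, q = 2/3 ↦ 2/3  <
p = 2/3, q = 1 ↦ 2/3  <
p = 1, q = 0 ↦ 0  <
p = 1, q = 1/3 ↦ 1/3  <
p = 1, q = 2/3 ↦ 2/3  <
p = 1, q = 1 ↦ 1  ≥
So 1 of the 16 assignments meets the threshold.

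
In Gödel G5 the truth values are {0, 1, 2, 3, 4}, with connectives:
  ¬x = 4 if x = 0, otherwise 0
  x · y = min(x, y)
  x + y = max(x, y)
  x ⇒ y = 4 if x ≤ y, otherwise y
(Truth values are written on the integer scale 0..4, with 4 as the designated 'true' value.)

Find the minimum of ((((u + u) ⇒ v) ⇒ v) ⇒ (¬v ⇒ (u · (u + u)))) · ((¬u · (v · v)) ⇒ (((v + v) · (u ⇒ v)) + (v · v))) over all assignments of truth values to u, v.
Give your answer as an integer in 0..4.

1

Take u = 1, v = 0:
u + u = 1 + 1 = 1
(u + u) ⇒ v = 1 ⇒ 0 = 0
((u + u) ⇒ v) ⇒ v = 0 ⇒ 0 = 4
¬v = ¬0 = 4
u + u = 1 + 1 = 1
u · (u + u) = 1 · 1 = 1
¬v ⇒ (u · (u + u)) = 4 ⇒ 1 = 1
(((u + u) ⇒ v) ⇒ v) ⇒ (¬v ⇒ (u · (u + u))) = 4 ⇒ 1 = 1
¬u = ¬1 = 0
v · v = 0 · 0 = 0
¬u · (v · v) = 0 · 0 = 0
v + v = 0 + 0 = 0
u ⇒ v = 1 ⇒ 0 = 0
(v + v) · (u ⇒ v) = 0 · 0 = 0
v · v = 0 · 0 = 0
((v + v) · (u ⇒ v)) + (v · v) = 0 + 0 = 0
(¬u · (v · v)) ⇒ (((v + v) · (u ⇒ v)) + (v · v)) = 0 ⇒ 0 = 4
((((u + u) ⇒ v) ⇒ v) ⇒ (¬v ⇒ (u · (u + u)))) · ((¬u · (v · v)) ⇒ (((v + v) · (u ⇒ v)) + (v · v))) = 1 · 4 = 1
No assignment yields a value below 1, so this is the minimum.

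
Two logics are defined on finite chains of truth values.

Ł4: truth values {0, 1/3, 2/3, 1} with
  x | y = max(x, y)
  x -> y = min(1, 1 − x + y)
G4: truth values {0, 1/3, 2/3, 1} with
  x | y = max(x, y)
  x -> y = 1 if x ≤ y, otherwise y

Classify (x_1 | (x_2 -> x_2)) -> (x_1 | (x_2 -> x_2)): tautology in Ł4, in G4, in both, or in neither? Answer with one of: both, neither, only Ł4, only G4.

In Ł4: every assignment gives 1 — tautology.
In G4: every assignment gives 1 — tautology.

both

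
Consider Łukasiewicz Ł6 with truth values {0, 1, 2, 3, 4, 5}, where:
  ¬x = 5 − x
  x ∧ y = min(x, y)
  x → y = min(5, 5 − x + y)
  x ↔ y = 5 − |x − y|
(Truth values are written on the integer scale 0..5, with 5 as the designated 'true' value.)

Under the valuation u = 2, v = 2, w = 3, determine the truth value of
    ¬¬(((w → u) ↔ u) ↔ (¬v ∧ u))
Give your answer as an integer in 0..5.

4

w → u = 3 → 2 = 4
(w → u) ↔ u = 4 ↔ 2 = 3
¬v = ¬2 = 3
¬v ∧ u = 3 ∧ 2 = 2
((w → u) ↔ u) ↔ (¬v ∧ u) = 3 ↔ 2 = 4
¬(((w → u) ↔ u) ↔ (¬v ∧ u)) = ¬4 = 1
¬¬(((w → u) ↔ u) ↔ (¬v ∧ u)) = ¬1 = 4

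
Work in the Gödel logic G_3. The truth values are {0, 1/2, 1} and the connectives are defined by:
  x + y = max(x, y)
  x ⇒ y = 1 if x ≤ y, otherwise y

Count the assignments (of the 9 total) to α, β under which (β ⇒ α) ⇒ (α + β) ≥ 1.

6

α = 0, β = 0 ↦ 0  <
α = 0, β = 1/2 ↦ 1  ≥
α = 0, β = 1 ↦ 1  ≥
α = 1/2, β = 0 ↦ 1/2  <
α = 1/2, β = 1/2 ↦ 1/2  <
α = 1/2, β = 1 ↦ 1  ≥
α = 1, β = 0 ↦ 1  ≥
α = 1, β = 1/2 ↦ 1  ≥
α = 1, β = 1 ↦ 1  ≥
So 6 of the 9 assignments meet the threshold.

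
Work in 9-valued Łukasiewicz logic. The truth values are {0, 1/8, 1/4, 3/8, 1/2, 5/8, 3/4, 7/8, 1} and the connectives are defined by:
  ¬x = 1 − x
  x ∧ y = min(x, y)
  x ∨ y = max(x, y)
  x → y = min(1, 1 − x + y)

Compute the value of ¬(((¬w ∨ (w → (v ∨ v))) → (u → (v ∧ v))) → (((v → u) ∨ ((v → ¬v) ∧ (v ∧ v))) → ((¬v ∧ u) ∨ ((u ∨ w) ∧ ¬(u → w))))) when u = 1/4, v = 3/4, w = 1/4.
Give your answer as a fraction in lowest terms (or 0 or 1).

¬w = ¬1/4 = 3/4
v ∨ v = 3/4 ∨ 3/4 = 3/4
w → (v ∨ v) = 1/4 → 3/4 = 1
¬w ∨ (w → (v ∨ v)) = 3/4 ∨ 1 = 1
v ∧ v = 3/4 ∧ 3/4 = 3/4
u → (v ∧ v) = 1/4 → 3/4 = 1
(¬w ∨ (w → (v ∨ v))) → (u → (v ∧ v)) = 1 → 1 = 1
v → u = 3/4 → 1/4 = 1/2
¬v = ¬3/4 = 1/4
v → ¬v = 3/4 → 1/4 = 1/2
v ∧ v = 3/4 ∧ 3/4 = 3/4
(v → ¬v) ∧ (v ∧ v) = 1/2 ∧ 3/4 = 1/2
(v → u) ∨ ((v → ¬v) ∧ (v ∧ v)) = 1/2 ∨ 1/2 = 1/2
¬v = ¬3/4 = 1/4
¬v ∧ u = 1/4 ∧ 1/4 = 1/4
u ∨ w = 1/4 ∨ 1/4 = 1/4
u → w = 1/4 → 1/4 = 1
¬(u → w) = ¬1 = 0
(u ∨ w) ∧ ¬(u → w) = 1/4 ∧ 0 = 0
(¬v ∧ u) ∨ ((u ∨ w) ∧ ¬(u → w)) = 1/4 ∨ 0 = 1/4
((v → u) ∨ ((v → ¬v) ∧ (v ∧ v))) → ((¬v ∧ u) ∨ ((u ∨ w) ∧ ¬(u → w))) = 1/2 → 1/4 = 3/4
((¬w ∨ (w → (v ∨ v))) → (u → (v ∧ v))) → (((v → u) ∨ ((v → ¬v) ∧ (v ∧ v))) → ((¬v ∧ u) ∨ ((u ∨ w) ∧ ¬(u → w)))) = 1 → 3/4 = 3/4
¬(((¬w ∨ (w → (v ∨ v))) → (u → (v ∧ v))) → (((v → u) ∨ ((v → ¬v) ∧ (v ∧ v))) → ((¬v ∧ u) ∨ ((u ∨ w) ∧ ¬(u → w))))) = ¬3/4 = 1/4

1/4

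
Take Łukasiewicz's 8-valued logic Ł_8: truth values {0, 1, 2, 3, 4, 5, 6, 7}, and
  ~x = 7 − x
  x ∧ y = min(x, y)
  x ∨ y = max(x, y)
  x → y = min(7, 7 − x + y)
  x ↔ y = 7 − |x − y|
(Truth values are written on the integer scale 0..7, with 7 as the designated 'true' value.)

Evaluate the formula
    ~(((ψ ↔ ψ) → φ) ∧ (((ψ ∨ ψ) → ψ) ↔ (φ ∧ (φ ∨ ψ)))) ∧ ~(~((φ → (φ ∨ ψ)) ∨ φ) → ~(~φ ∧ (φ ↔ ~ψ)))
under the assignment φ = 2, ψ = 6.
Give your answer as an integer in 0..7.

0

ψ ↔ ψ = 6 ↔ 6 = 7
(ψ ↔ ψ) → φ = 7 → 2 = 2
ψ ∨ ψ = 6 ∨ 6 = 6
(ψ ∨ ψ) → ψ = 6 → 6 = 7
φ ∨ ψ = 2 ∨ 6 = 6
φ ∧ (φ ∨ ψ) = 2 ∧ 6 = 2
((ψ ∨ ψ) → ψ) ↔ (φ ∧ (φ ∨ ψ)) = 7 ↔ 2 = 2
((ψ ↔ ψ) → φ) ∧ (((ψ ∨ ψ) → ψ) ↔ (φ ∧ (φ ∨ ψ))) = 2 ∧ 2 = 2
~(((ψ ↔ ψ) → φ) ∧ (((ψ ∨ ψ) → ψ) ↔ (φ ∧ (φ ∨ ψ)))) = ~2 = 5
φ ∨ ψ = 2 ∨ 6 = 6
φ → (φ ∨ ψ) = 2 → 6 = 7
(φ → (φ ∨ ψ)) ∨ φ = 7 ∨ 2 = 7
~((φ → (φ ∨ ψ)) ∨ φ) = ~7 = 0
~φ = ~2 = 5
~ψ = ~6 = 1
φ ↔ ~ψ = 2 ↔ 1 = 6
~φ ∧ (φ ↔ ~ψ) = 5 ∧ 6 = 5
~(~φ ∧ (φ ↔ ~ψ)) = ~5 = 2
~((φ → (φ ∨ ψ)) ∨ φ) → ~(~φ ∧ (φ ↔ ~ψ)) = 0 → 2 = 7
~(~((φ → (φ ∨ ψ)) ∨ φ) → ~(~φ ∧ (φ ↔ ~ψ))) = ~7 = 0
~(((ψ ↔ ψ) → φ) ∧ (((ψ ∨ ψ) → ψ) ↔ (φ ∧ (φ ∨ ψ)))) ∧ ~(~((φ → (φ ∨ ψ)) ∨ φ) → ~(~φ ∧ (φ ↔ ~ψ))) = 5 ∧ 0 = 0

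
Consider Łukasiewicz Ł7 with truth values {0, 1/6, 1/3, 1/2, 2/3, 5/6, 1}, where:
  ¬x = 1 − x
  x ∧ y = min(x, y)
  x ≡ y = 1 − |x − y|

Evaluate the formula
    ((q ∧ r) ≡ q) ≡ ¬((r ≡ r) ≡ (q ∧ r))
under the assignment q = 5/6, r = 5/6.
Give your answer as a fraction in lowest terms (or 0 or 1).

q ∧ r = 5/6 ∧ 5/6 = 5/6
(q ∧ r) ≡ q = 5/6 ≡ 5/6 = 1
r ≡ r = 5/6 ≡ 5/6 = 1
q ∧ r = 5/6 ∧ 5/6 = 5/6
(r ≡ r) ≡ (q ∧ r) = 1 ≡ 5/6 = 5/6
¬((r ≡ r) ≡ (q ∧ r)) = ¬5/6 = 1/6
((q ∧ r) ≡ q) ≡ ¬((r ≡ r) ≡ (q ∧ r)) = 1 ≡ 1/6 = 1/6

1/6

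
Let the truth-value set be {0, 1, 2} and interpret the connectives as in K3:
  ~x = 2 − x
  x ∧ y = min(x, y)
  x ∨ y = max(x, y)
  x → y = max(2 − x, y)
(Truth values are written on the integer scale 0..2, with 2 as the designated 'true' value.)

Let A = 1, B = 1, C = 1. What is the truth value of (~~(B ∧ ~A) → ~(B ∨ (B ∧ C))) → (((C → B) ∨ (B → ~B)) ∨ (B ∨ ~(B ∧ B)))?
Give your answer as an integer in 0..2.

1

~A = ~1 = 1
B ∧ ~A = 1 ∧ 1 = 1
~(B ∧ ~A) = ~1 = 1
~~(B ∧ ~A) = ~1 = 1
B ∧ C = 1 ∧ 1 = 1
B ∨ (B ∧ C) = 1 ∨ 1 = 1
~(B ∨ (B ∧ C)) = ~1 = 1
~~(B ∧ ~A) → ~(B ∨ (B ∧ C)) = 1 → 1 = 1
C → B = 1 → 1 = 1
~B = ~1 = 1
B → ~B = 1 → 1 = 1
(C → B) ∨ (B → ~B) = 1 ∨ 1 = 1
B ∧ B = 1 ∧ 1 = 1
~(B ∧ B) = ~1 = 1
B ∨ ~(B ∧ B) = 1 ∨ 1 = 1
((C → B) ∨ (B → ~B)) ∨ (B ∨ ~(B ∧ B)) = 1 ∨ 1 = 1
(~~(B ∧ ~A) → ~(B ∨ (B ∧ C))) → (((C → B) ∨ (B → ~B)) ∨ (B ∨ ~(B ∧ B))) = 1 → 1 = 1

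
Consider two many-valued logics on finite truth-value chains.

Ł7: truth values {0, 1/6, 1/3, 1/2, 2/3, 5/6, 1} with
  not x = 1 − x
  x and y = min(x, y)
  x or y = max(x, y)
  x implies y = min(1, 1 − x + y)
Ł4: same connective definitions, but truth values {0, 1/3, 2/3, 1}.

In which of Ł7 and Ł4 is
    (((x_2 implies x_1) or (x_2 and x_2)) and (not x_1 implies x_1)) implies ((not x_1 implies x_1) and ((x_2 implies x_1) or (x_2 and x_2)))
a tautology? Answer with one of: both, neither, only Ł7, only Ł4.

both

In Ł7: every assignment gives 1 — tautology.
In Ł4: every assignment gives 1 — tautology.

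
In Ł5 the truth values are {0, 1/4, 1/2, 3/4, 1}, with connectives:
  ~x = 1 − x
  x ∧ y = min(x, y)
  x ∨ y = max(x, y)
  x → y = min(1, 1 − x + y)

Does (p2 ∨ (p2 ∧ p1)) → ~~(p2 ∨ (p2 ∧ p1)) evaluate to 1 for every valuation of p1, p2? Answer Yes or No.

Yes

At p1 = 3/4, p2 = 1/2, for instance:
p2 ∧ p1 = 1/2 ∧ 3/4 = 1/2
p2 ∨ (p2 ∧ p1) = 1/2 ∨ 1/2 = 1/2
~(p2 ∨ (p2 ∧ p1)) = ~1/2 = 1/2
~~(p2 ∨ (p2 ∧ p1)) = ~1/2 = 1/2
(p2 ∨ (p2 ∧ p1)) → ~~(p2 ∨ (p2 ∧ p1)) = 1/2 → 1/2 = 1
and checking the remaining 24 assignments likewise gives ≥ 1 in every case.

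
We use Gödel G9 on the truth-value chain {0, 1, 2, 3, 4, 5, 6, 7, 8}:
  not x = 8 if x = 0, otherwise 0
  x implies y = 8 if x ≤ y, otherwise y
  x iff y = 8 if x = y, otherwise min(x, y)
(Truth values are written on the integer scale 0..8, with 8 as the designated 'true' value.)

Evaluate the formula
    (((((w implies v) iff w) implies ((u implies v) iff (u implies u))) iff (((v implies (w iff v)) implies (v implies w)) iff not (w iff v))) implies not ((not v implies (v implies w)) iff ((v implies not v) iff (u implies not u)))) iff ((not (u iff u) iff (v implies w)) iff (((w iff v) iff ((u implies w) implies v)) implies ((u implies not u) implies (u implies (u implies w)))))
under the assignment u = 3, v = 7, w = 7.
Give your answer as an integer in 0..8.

w implies v = 7 implies 7 = 8
(w implies v) iff w = 8 iff 7 = 7
u implies v = 3 implies 7 = 8
u implies u = 3 implies 3 = 8
(u implies v) iff (u implies u) = 8 iff 8 = 8
((w implies v) iff w) implies ((u implies v) iff (u implies u)) = 7 implies 8 = 8
w iff v = 7 iff 7 = 8
v implies (w iff v) = 7 implies 8 = 8
v implies w = 7 implies 7 = 8
(v implies (w iff v)) implies (v implies w) = 8 implies 8 = 8
w iff v = 7 iff 7 = 8
not (w iff v) = not 8 = 0
((v implies (w iff v)) implies (v implies w)) iff not (w iff v) = 8 iff 0 = 0
(((w implies v) iff w) implies ((u implies v) iff (u implies u))) iff (((v implies (w iff v)) implies (v implies w)) iff not (w iff v)) = 8 iff 0 = 0
not v = not 7 = 0
v implies w = 7 implies 7 = 8
not v implies (v implies w) = 0 implies 8 = 8
not v = not 7 = 0
v implies not v = 7 implies 0 = 0
not u = not 3 = 0
u implies not u = 3 implies 0 = 0
(v implies not v) iff (u implies not u) = 0 iff 0 = 8
(not v implies (v implies w)) iff ((v implies not v) iff (u implies not u)) = 8 iff 8 = 8
not ((not v implies (v implies w)) iff ((v implies not v) iff (u implies not u))) = not 8 = 0
((((w implies v) iff w) implies ((u implies v) iff (u implies u))) iff (((v implies (w iff v)) implies (v implies w)) iff not (w iff v))) implies not ((not v implies (v implies w)) iff ((v implies not v) iff (u implies not u))) = 0 implies 0 = 8
u iff u = 3 iff 3 = 8
not (u iff u) = not 8 = 0
v implies w = 7 implies 7 = 8
not (u iff u) iff (v implies w) = 0 iff 8 = 0
w iff v = 7 iff 7 = 8
u implies w = 3 implies 7 = 8
(u implies w) implies v = 8 implies 7 = 7
(w iff v) iff ((u implies w) implies v) = 8 iff 7 = 7
not u = not 3 = 0
u implies not u = 3 implies 0 = 0
u implies w = 3 implies 7 = 8
u implies (u implies w) = 3 implies 8 = 8
(u implies not u) implies (u implies (u implies w)) = 0 implies 8 = 8
((w iff v) iff ((u implies w) implies v)) implies ((u implies not u) implies (u implies (u implies w))) = 7 implies 8 = 8
(not (u iff u) iff (v implies w)) iff (((w iff v) iff ((u implies w) implies v)) implies ((u implies not u) implies (u implies (u implies w)))) = 0 iff 8 = 0
(((((w implies v) iff w) implies ((u implies v) iff (u implies u))) iff (((v implies (w iff v)) implies (v implies w)) iff not (w iff v))) implies not ((not v implies (v implies w)) iff ((v implies not v) iff (u implies not u)))) iff ((not (u iff u) iff (v implies w)) iff (((w iff v) iff ((u implies w) implies v)) implies ((u implies not u) implies (u implies (u implies w))))) = 8 iff 0 = 0

0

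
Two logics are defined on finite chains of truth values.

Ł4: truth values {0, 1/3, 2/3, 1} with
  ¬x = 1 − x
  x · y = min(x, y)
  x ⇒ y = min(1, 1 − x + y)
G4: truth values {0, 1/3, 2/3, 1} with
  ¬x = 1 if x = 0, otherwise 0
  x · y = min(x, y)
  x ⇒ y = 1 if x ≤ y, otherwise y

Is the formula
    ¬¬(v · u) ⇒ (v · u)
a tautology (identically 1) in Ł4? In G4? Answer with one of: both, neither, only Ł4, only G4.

only Ł4

In Ł4: every assignment gives 1 — tautology.
In G4: at u = 1/3, v = 1/3 the value is 1/3 — not a tautology.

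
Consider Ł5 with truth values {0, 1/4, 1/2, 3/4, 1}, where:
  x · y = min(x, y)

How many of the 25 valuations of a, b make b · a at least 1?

1

value 1: 1 assignment (counts)
value 3/4: 3 assignments
value 1/2: 5 assignments
value 1/4: 7 assignments
value 0: 9 assignments
So 1 of the 25 assignments meets the threshold.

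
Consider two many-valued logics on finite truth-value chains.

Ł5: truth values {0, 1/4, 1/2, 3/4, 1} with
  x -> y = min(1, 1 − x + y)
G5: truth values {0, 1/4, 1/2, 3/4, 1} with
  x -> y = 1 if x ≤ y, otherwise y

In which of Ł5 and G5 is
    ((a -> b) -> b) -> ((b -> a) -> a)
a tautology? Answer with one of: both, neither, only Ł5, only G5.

only Ł5

In Ł5: every assignment gives 1 — tautology.
In G5: at a = 1/4, b = 0 the value is 1/4 — not a tautology.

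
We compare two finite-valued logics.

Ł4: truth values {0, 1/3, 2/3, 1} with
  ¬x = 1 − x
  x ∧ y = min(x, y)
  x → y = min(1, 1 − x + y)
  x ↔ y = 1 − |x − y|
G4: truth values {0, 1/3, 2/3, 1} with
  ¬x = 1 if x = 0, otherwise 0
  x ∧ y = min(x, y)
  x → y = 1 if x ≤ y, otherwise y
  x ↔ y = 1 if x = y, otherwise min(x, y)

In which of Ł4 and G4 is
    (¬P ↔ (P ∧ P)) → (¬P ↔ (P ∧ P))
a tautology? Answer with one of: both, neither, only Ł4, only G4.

both

In Ł4: every assignment gives 1 — tautology.
In G4: every assignment gives 1 — tautology.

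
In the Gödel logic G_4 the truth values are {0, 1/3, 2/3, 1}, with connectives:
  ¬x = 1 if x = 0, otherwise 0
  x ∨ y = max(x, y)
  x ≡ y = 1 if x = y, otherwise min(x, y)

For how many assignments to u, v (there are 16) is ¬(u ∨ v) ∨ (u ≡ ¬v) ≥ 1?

5

u = 0, v = 0 ↦ 1  ≥
u = 0, v = 1/3 ↦ 1  ≥
u = 0, v = 2/3 ↦ 1  ≥
u = 0, v = 1 ↦ 1  ≥
u = 1/3, v = 0 ↦ 1/3  <
u = 1/3, v = 1/3 ↦ 0  <
u = 1/3, v = 2/3 ↦ 0  <
u = 1/3, v = 1 ↦ 0  <
u = 2/3, v = 0 ↦ 2/3  <
u = 2/3, v = 1/3 ↦ 0  <
u = 2/3, v = 2/3 ↦ 0  <
u = 2/3, v = 1 ↦ 0  <
u = 1, v = 0 ↦ 1  ≥
u = 1, v = 1/3 ↦ 0  <
u = 1, v = 2/3 ↦ 0  <
u = 1, v = 1 ↦ 0  <
So 5 of the 16 assignments meet the threshold.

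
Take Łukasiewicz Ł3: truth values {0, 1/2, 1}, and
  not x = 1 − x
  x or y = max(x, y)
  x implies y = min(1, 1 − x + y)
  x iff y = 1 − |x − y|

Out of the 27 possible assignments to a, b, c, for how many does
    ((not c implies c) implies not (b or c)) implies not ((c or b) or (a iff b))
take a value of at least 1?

17

value 1: 17 assignments (counts)
value 1/2: 5 assignments
value 0: 5 assignments
So 17 of the 27 assignments meet the threshold.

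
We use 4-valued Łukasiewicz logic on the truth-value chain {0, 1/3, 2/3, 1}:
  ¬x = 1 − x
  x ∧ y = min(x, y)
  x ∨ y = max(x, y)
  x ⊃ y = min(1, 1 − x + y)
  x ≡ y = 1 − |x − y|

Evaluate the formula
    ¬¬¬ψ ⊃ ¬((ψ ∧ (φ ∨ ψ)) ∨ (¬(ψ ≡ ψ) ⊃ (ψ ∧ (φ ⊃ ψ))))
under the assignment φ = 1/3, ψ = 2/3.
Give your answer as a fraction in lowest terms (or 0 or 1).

2/3

¬ψ = ¬2/3 = 1/3
¬¬ψ = ¬1/3 = 2/3
¬¬¬ψ = ¬2/3 = 1/3
φ ∨ ψ = 1/3 ∨ 2/3 = 2/3
ψ ∧ (φ ∨ ψ) = 2/3 ∧ 2/3 = 2/3
ψ ≡ ψ = 2/3 ≡ 2/3 = 1
¬(ψ ≡ ψ) = ¬1 = 0
φ ⊃ ψ = 1/3 ⊃ 2/3 = 1
ψ ∧ (φ ⊃ ψ) = 2/3 ∧ 1 = 2/3
¬(ψ ≡ ψ) ⊃ (ψ ∧ (φ ⊃ ψ)) = 0 ⊃ 2/3 = 1
(ψ ∧ (φ ∨ ψ)) ∨ (¬(ψ ≡ ψ) ⊃ (ψ ∧ (φ ⊃ ψ))) = 2/3 ∨ 1 = 1
¬((ψ ∧ (φ ∨ ψ)) ∨ (¬(ψ ≡ ψ) ⊃ (ψ ∧ (φ ⊃ ψ)))) = ¬1 = 0
¬¬¬ψ ⊃ ¬((ψ ∧ (φ ∨ ψ)) ∨ (¬(ψ ≡ ψ) ⊃ (ψ ∧ (φ ⊃ ψ)))) = 1/3 ⊃ 0 = 2/3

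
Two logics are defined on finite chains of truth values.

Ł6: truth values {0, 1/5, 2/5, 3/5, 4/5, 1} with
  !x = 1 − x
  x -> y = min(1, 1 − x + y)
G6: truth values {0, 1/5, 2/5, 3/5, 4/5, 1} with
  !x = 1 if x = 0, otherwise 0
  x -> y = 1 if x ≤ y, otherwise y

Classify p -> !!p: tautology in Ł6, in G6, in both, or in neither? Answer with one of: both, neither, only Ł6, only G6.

In Ł6: every assignment gives 1 — tautology.
In G6: every assignment gives 1 — tautology.

both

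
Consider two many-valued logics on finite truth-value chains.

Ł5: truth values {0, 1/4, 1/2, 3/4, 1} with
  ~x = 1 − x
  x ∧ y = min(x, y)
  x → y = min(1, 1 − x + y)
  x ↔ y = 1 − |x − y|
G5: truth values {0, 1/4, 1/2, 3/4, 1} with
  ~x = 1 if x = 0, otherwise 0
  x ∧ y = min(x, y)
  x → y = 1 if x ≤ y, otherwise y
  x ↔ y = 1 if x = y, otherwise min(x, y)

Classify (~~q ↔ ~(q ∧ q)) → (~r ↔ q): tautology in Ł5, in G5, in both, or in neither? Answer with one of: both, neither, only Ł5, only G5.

only G5

In Ł5: at q = 1/4, r = 0 the value is 3/4 — not a tautology.
In G5: every assignment gives 1 — tautology.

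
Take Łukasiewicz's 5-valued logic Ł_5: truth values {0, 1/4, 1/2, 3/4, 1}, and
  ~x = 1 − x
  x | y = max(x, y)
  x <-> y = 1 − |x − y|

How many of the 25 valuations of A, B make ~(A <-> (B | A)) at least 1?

value 1: 1 assignment (counts)
value 3/4: 2 assignments
value 1/2: 3 assignments
value 1/4: 4 assignments
value 0: 15 assignments
So 1 of the 25 assignments meets the threshold.

1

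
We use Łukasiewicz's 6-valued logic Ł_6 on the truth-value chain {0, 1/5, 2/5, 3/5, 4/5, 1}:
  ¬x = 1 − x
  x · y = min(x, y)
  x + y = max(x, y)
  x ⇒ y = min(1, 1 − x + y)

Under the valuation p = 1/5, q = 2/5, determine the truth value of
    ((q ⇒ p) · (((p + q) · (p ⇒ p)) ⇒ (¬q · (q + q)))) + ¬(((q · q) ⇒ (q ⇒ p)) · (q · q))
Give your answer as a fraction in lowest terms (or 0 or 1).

4/5

q ⇒ p = 2/5 ⇒ 1/5 = 4/5
p + q = 1/5 + 2/5 = 2/5
p ⇒ p = 1/5 ⇒ 1/5 = 1
(p + q) · (p ⇒ p) = 2/5 · 1 = 2/5
¬q = ¬2/5 = 3/5
q + q = 2/5 + 2/5 = 2/5
¬q · (q + q) = 3/5 · 2/5 = 2/5
((p + q) · (p ⇒ p)) ⇒ (¬q · (q + q)) = 2/5 ⇒ 2/5 = 1
(q ⇒ p) · (((p + q) · (p ⇒ p)) ⇒ (¬q · (q + q))) = 4/5 · 1 = 4/5
q · q = 2/5 · 2/5 = 2/5
q ⇒ p = 2/5 ⇒ 1/5 = 4/5
(q · q) ⇒ (q ⇒ p) = 2/5 ⇒ 4/5 = 1
q · q = 2/5 · 2/5 = 2/5
((q · q) ⇒ (q ⇒ p)) · (q · q) = 1 · 2/5 = 2/5
¬(((q · q) ⇒ (q ⇒ p)) · (q · q)) = ¬2/5 = 3/5
((q ⇒ p) · (((p + q) · (p ⇒ p)) ⇒ (¬q · (q + q)))) + ¬(((q · q) ⇒ (q ⇒ p)) · (q · q)) = 4/5 + 3/5 = 4/5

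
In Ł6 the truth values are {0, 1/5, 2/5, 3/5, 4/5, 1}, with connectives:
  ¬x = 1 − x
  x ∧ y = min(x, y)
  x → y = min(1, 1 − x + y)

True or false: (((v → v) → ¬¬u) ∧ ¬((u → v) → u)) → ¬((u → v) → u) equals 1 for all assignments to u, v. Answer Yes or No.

At u = 2/5, v = 0, for instance:
v → v = 0 → 0 = 1
¬u = ¬2/5 = 3/5
¬¬u = ¬3/5 = 2/5
(v → v) → ¬¬u = 1 → 2/5 = 2/5
u → v = 2/5 → 0 = 3/5
(u → v) → u = 3/5 → 2/5 = 4/5
¬((u → v) → u) = ¬4/5 = 1/5
((v → v) → ¬¬u) ∧ ¬((u → v) → u) = 2/5 ∧ 1/5 = 1/5
(((v → v) → ¬¬u) ∧ ¬((u → v) → u)) → ¬((u → v) → u) = 1/5 → 1/5 = 1
and checking the remaining 35 assignments likewise gives ≥ 1 in every case.

Yes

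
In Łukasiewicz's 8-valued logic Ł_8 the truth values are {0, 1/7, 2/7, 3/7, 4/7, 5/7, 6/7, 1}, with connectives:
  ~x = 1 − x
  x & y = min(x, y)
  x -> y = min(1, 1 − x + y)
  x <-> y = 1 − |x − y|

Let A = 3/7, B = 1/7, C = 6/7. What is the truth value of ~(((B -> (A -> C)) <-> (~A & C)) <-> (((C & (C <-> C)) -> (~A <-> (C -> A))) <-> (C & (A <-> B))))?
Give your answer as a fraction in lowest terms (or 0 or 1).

1/7

A -> C = 3/7 -> 6/7 = 1
B -> (A -> C) = 1/7 -> 1 = 1
~A = ~3/7 = 4/7
~A & C = 4/7 & 6/7 = 4/7
(B -> (A -> C)) <-> (~A & C) = 1 <-> 4/7 = 4/7
C <-> C = 6/7 <-> 6/7 = 1
C & (C <-> C) = 6/7 & 1 = 6/7
~A = ~3/7 = 4/7
C -> A = 6/7 -> 3/7 = 4/7
~A <-> (C -> A) = 4/7 <-> 4/7 = 1
(C & (C <-> C)) -> (~A <-> (C -> A)) = 6/7 -> 1 = 1
A <-> B = 3/7 <-> 1/7 = 5/7
C & (A <-> B) = 6/7 & 5/7 = 5/7
((C & (C <-> C)) -> (~A <-> (C -> A))) <-> (C & (A <-> B)) = 1 <-> 5/7 = 5/7
((B -> (A -> C)) <-> (~A & C)) <-> (((C & (C <-> C)) -> (~A <-> (C -> A))) <-> (C & (A <-> B))) = 4/7 <-> 5/7 = 6/7
~(((B -> (A -> C)) <-> (~A & C)) <-> (((C & (C <-> C)) -> (~A <-> (C -> A))) <-> (C & (A <-> B)))) = ~6/7 = 1/7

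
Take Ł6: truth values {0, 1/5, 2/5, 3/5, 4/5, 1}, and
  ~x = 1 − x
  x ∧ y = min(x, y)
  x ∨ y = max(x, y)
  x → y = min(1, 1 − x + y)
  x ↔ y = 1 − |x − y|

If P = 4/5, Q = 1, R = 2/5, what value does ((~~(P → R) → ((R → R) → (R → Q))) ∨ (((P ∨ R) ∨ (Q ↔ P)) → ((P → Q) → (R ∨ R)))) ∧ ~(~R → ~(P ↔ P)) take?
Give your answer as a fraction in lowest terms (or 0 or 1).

3/5

P → R = 4/5 → 2/5 = 3/5
~(P → R) = ~3/5 = 2/5
~~(P → R) = ~2/5 = 3/5
R → R = 2/5 → 2/5 = 1
R → Q = 2/5 → 1 = 1
(R → R) → (R → Q) = 1 → 1 = 1
~~(P → R) → ((R → R) → (R → Q)) = 3/5 → 1 = 1
P ∨ R = 4/5 ∨ 2/5 = 4/5
Q ↔ P = 1 ↔ 4/5 = 4/5
(P ∨ R) ∨ (Q ↔ P) = 4/5 ∨ 4/5 = 4/5
P → Q = 4/5 → 1 = 1
R ∨ R = 2/5 ∨ 2/5 = 2/5
(P → Q) → (R ∨ R) = 1 → 2/5 = 2/5
((P ∨ R) ∨ (Q ↔ P)) → ((P → Q) → (R ∨ R)) = 4/5 → 2/5 = 3/5
(~~(P → R) → ((R → R) → (R → Q))) ∨ (((P ∨ R) ∨ (Q ↔ P)) → ((P → Q) → (R ∨ R))) = 1 ∨ 3/5 = 1
~R = ~2/5 = 3/5
P ↔ P = 4/5 ↔ 4/5 = 1
~(P ↔ P) = ~1 = 0
~R → ~(P ↔ P) = 3/5 → 0 = 2/5
~(~R → ~(P ↔ P)) = ~2/5 = 3/5
((~~(P → R) → ((R → R) → (R → Q))) ∨ (((P ∨ R) ∨ (Q ↔ P)) → ((P → Q) → (R ∨ R)))) ∧ ~(~R → ~(P ↔ P)) = 1 ∧ 3/5 = 3/5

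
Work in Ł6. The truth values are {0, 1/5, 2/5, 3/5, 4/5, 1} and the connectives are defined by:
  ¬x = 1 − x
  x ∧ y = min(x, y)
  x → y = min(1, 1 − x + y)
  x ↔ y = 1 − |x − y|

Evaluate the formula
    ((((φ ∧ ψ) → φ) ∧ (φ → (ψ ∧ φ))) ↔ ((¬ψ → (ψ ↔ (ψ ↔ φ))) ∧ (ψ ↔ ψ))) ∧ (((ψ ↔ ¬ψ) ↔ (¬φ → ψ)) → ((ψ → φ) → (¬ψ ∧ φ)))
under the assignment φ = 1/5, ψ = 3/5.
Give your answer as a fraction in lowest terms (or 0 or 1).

φ ∧ ψ = 1/5 ∧ 3/5 = 1/5
(φ ∧ ψ) → φ = 1/5 → 1/5 = 1
ψ ∧ φ = 3/5 ∧ 1/5 = 1/5
φ → (ψ ∧ φ) = 1/5 → 1/5 = 1
((φ ∧ ψ) → φ) ∧ (φ → (ψ ∧ φ)) = 1 ∧ 1 = 1
¬ψ = ¬3/5 = 2/5
ψ ↔ φ = 3/5 ↔ 1/5 = 3/5
ψ ↔ (ψ ↔ φ) = 3/5 ↔ 3/5 = 1
¬ψ → (ψ ↔ (ψ ↔ φ)) = 2/5 → 1 = 1
ψ ↔ ψ = 3/5 ↔ 3/5 = 1
(¬ψ → (ψ ↔ (ψ ↔ φ))) ∧ (ψ ↔ ψ) = 1 ∧ 1 = 1
(((φ ∧ ψ) → φ) ∧ (φ → (ψ ∧ φ))) ↔ ((¬ψ → (ψ ↔ (ψ ↔ φ))) ∧ (ψ ↔ ψ)) = 1 ↔ 1 = 1
¬ψ = ¬3/5 = 2/5
ψ ↔ ¬ψ = 3/5 ↔ 2/5 = 4/5
¬φ = ¬1/5 = 4/5
¬φ → ψ = 4/5 → 3/5 = 4/5
(ψ ↔ ¬ψ) ↔ (¬φ → ψ) = 4/5 ↔ 4/5 = 1
ψ → φ = 3/5 → 1/5 = 3/5
¬ψ = ¬3/5 = 2/5
¬ψ ∧ φ = 2/5 ∧ 1/5 = 1/5
(ψ → φ) → (¬ψ ∧ φ) = 3/5 → 1/5 = 3/5
((ψ ↔ ¬ψ) ↔ (¬φ → ψ)) → ((ψ → φ) → (¬ψ ∧ φ)) = 1 → 3/5 = 3/5
((((φ ∧ ψ) → φ) ∧ (φ → (ψ ∧ φ))) ↔ ((¬ψ → (ψ ↔ (ψ ↔ φ))) ∧ (ψ ↔ ψ))) ∧ (((ψ ↔ ¬ψ) ↔ (¬φ → ψ)) → ((ψ → φ) → (¬ψ ∧ φ))) = 1 ∧ 3/5 = 3/5

3/5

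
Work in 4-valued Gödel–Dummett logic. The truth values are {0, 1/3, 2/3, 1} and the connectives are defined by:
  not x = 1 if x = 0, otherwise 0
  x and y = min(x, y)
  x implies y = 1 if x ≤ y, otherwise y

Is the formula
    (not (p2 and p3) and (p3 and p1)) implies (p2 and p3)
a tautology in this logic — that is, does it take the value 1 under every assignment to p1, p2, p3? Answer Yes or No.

No

Counterexample: take p1 = 1/3, p2 = 0, p3 = 1/3.
p2 and p3 = 0 and 1/3 = 0
not (p2 and p3) = not 0 = 1
p3 and p1 = 1/3 and 1/3 = 1/3
not (p2 and p3) and (p3 and p1) = 1 and 1/3 = 1/3
p2 and p3 = 0 and 1/3 = 0
(not (p2 and p3) and (p3 and p1)) implies (p2 and p3) = 1/3 implies 0 = 0
This gives 0 ≠ 1.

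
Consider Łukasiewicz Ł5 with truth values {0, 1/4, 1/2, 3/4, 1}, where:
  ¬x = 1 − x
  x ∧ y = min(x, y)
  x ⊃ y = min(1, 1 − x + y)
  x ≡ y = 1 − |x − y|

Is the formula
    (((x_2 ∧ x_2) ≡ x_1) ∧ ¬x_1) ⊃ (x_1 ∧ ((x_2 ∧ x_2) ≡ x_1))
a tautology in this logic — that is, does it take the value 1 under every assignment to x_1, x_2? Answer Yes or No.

No

Counterexample: take x_1 = 0, x_2 = 0.
x_2 ∧ x_2 = 0 ∧ 0 = 0
(x_2 ∧ x_2) ≡ x_1 = 0 ≡ 0 = 1
¬x_1 = ¬0 = 1
((x_2 ∧ x_2) ≡ x_1) ∧ ¬x_1 = 1 ∧ 1 = 1
x_2 ∧ x_2 = 0 ∧ 0 = 0
(x_2 ∧ x_2) ≡ x_1 = 0 ≡ 0 = 1
x_1 ∧ ((x_2 ∧ x_2) ≡ x_1) = 0 ∧ 1 = 0
(((x_2 ∧ x_2) ≡ x_1) ∧ ¬x_1) ⊃ (x_1 ∧ ((x_2 ∧ x_2) ≡ x_1)) = 1 ⊃ 0 = 0
This gives 0 ≠ 1.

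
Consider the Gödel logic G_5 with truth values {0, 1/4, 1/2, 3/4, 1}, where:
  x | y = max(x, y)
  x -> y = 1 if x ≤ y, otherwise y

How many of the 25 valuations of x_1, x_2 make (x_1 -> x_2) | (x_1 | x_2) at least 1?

19

value 1: 19 assignments (counts)
value 3/4: 3 assignments
value 1/2: 2 assignments
value 1/4: 1 assignment
So 19 of the 25 assignments meet the threshold.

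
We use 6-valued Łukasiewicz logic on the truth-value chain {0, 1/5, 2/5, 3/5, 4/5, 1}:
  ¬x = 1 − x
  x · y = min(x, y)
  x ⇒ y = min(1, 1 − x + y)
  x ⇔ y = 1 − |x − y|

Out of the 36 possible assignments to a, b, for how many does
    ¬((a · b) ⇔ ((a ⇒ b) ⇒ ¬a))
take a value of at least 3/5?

value 1: 12 assignments (counts)
value 3/5: 12 assignments (counts)
value 1/5: 12 assignments
So 24 of the 36 assignments meet the threshold.

24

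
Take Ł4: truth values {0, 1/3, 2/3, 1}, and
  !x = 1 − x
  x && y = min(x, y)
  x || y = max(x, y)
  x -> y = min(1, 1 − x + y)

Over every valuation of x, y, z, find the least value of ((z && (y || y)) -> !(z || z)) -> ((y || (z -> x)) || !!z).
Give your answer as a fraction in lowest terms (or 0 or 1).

Take x = 0, y = 0, z = 1/3:
y || y = 0 || 0 = 0
z && (y || y) = 1/3 && 0 = 0
z || z = 1/3 || 1/3 = 1/3
!(z || z) = !1/3 = 2/3
(z && (y || y)) -> !(z || z) = 0 -> 2/3 = 1
z -> x = 1/3 -> 0 = 2/3
y || (z -> x) = 0 || 2/3 = 2/3
!z = !1/3 = 2/3
!!z = !2/3 = 1/3
(y || (z -> x)) || !!z = 2/3 || 1/3 = 2/3
((z && (y || y)) -> !(z || z)) -> ((y || (z -> x)) || !!z) = 1 -> 2/3 = 2/3
No assignment yields a value below 2/3, so this is the minimum.

2/3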